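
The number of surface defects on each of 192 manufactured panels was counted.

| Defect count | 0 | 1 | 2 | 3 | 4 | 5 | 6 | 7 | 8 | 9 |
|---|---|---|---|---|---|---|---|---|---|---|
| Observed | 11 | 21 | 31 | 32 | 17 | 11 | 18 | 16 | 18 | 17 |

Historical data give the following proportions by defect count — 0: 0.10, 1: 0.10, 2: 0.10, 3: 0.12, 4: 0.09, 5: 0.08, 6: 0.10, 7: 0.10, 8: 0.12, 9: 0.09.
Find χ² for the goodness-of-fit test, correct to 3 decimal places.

17.365

Expected counts E_i = n·p_i: 192×0.10 = 19.2, 192×0.10 = 19.2, 192×0.10 = 19.2, 192×0.12 = 23.04, 192×0.09 = 17.28, 192×0.08 = 15.36, 192×0.10 = 19.2, 192×0.10 = 19.2, 192×0.12 = 23.04, 192×0.09 = 17.28.
χ² = (11−19.2)²/19.2 + (21−19.2)²/19.2 + (31−19.2)²/19.2 + (32−23.04)²/23.04 + (17−17.28)²/17.28 + (11−15.36)²/15.36 + (18−19.2)²/19.2 + (16−19.2)²/19.2 + (18−23.04)²/23.04 + (17−17.28)²/17.28
   = 3.5021 + 0.1688 + 7.2521 + 3.4844 + 0.0045 + 1.2376 + 0.0750 + 0.5333 + 1.1025 + 0.0045
Sum = 17.365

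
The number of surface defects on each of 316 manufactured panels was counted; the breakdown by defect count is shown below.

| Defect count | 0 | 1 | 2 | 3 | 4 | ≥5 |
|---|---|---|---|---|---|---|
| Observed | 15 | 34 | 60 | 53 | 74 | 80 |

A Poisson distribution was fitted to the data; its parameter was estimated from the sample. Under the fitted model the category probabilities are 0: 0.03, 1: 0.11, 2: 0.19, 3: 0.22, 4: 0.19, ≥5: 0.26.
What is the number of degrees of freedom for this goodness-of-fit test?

There are k = 6 categories and 1 parameter estimated from the data, so df = 6 − 1 − 1 = 4.

4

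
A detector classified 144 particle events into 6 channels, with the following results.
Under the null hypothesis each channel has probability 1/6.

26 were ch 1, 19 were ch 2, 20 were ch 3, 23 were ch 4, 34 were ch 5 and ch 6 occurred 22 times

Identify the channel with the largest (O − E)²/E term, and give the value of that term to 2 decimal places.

Under H₀ each category has probability 1/6, so each expected count is 144/6 = 24.
cat         O        E   (O−E)²/E
ch 1       26       24      0.167
ch 2       19       24      1.042
ch 3       20       24      0.667
ch 4       23       24      0.042
ch 5       34       24      4.167
ch 6       22       24      0.167
The largest term is for ch 5: 4.17.

ch 5, 4.17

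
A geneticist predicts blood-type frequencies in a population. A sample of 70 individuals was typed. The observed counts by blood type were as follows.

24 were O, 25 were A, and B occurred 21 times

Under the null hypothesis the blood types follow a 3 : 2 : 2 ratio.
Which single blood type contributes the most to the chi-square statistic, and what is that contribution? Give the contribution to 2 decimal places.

A, 1.25

Ratio total = 7. Expected counts: 70×3/7 = 30, 70×2/7 = 20, 70×2/7 = 20.
χ² = (24−30)²/30 + (25−20)²/20 + (21−20)²/20
   = 1.200 + 1.250 + 0.050
The largest term is for A: 1.25.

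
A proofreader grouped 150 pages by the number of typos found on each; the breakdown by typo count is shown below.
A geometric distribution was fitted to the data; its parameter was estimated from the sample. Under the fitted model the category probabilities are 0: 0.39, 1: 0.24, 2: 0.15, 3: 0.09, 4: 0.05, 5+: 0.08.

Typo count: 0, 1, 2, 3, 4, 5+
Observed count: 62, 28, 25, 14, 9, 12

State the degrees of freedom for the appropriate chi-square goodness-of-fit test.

There are k = 6 categories and 1 parameter estimated from the data, so df = 6 − 1 − 1 = 4.

4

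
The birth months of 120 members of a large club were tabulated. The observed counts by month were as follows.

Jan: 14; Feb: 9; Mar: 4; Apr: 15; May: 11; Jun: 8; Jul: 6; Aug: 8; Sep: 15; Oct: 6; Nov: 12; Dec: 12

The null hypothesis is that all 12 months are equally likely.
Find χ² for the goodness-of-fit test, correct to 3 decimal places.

Under H₀ each category has probability 1/12, so each expected count is 120/12 = 10.
cat         O        E   (O−E)²/E
Jan        14       10     1.6000
Feb         9       10     0.1000
Mar         4       10     3.6000
Apr        15       10     2.5000
May        11       10     0.1000
Jun         8       10     0.4000
Jul         6       10     1.6000
Aug         8       10     0.4000
Sep        15       10     2.5000
Oct         6       10     1.6000
Nov        12       10     0.4000
Dec        12       10     0.4000
Sum = 15.200

15.200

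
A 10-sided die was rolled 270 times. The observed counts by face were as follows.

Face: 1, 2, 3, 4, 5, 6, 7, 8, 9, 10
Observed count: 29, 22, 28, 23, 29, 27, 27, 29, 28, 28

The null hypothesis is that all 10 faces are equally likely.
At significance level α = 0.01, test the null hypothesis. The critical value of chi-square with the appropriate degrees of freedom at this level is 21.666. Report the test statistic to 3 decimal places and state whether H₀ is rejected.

Expected count for each of the 10 categories: 270/10 = 27.
cat         O        E   (O−E)²/E
1          29       27     0.1481
2          22       27     0.9259
3          28       27     0.0370
4          23       27     0.5926
5          29       27     0.1481
6          27       27     0.0000
7          27       27     0.0000
8          29       27     0.1481
9          28       27     0.0370
10         28       27     0.0370
Sum = 2.074
df = 9. Since 2.074 < 21.666, we do not reject H₀.

2.074; do not reject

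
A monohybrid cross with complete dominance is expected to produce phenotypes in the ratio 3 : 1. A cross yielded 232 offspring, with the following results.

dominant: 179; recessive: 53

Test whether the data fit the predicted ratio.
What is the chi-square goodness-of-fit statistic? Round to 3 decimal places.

0.575

Ratio total = 4. Expected counts: 232×3/4 = 174, 232×1/4 = 58.
cat            O        E   (O−E)²/E
dominant     179      174     0.1437
recessive     53       58     0.4310
Sum = 0.575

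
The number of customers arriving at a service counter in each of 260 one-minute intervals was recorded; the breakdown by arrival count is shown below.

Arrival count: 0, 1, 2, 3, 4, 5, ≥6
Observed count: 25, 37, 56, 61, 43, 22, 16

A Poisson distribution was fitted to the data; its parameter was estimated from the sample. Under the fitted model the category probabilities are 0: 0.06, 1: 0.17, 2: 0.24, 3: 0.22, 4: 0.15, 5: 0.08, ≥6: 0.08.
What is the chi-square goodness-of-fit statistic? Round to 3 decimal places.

9.333

Expected counts E_i = n·p_i: 260×0.06 = 15.6, 260×0.17 = 44.2, 260×0.24 = 62.4, 260×0.22 = 57.2, 260×0.15 = 39, 260×0.08 = 20.8, 260×0.08 = 20.8.
cat         O        E   (O−E)²/E
0          25     15.6     5.6641
1          37     44.2     1.1729
2          56     62.4     0.6564
3          61     57.2     0.2524
4          43       39     0.4103
5          22     20.8     0.0692
≥6         16     20.8     1.1077
Sum = 9.333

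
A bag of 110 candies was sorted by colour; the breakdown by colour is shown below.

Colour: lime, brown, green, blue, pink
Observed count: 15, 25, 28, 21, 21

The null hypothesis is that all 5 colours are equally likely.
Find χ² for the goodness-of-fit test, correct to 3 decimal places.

Expected count for each of the 5 categories: 110/5 = 22.
χ² = (15−22)²/22 + (25−22)²/22 + (28−22)²/22 + (21−22)²/22 + (21−22)²/22
   = 2.2273 + 0.4091 + 1.6364 + 0.0455 + 0.0455
Sum = 4.364

4.364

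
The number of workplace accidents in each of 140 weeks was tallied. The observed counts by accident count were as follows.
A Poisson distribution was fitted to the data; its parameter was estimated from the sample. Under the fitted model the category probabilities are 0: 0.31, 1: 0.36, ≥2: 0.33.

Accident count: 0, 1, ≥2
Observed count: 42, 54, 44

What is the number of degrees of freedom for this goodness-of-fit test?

There are k = 3 categories and 1 parameter estimated from the data, so df = 3 − 1 − 1 = 1.

1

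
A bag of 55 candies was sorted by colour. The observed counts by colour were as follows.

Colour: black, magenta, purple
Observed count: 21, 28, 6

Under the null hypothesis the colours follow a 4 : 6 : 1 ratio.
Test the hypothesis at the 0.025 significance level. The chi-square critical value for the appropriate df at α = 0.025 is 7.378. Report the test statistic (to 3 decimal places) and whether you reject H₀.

Ratio total = 11. Expected counts: 55×4/11 = 20, 55×6/11 = 30, 55×1/11 = 5.
black: (21 − 20)²/20 = 1/20 = 0.0500
magenta: (28 − 30)²/30 = 4/30 = 0.1333
purple: (6 − 5)²/5 = 1/5 = 0.2000
Sum = 0.383
df = 2. Since 0.383 < 7.378, we do not reject H₀.

0.383; do not reject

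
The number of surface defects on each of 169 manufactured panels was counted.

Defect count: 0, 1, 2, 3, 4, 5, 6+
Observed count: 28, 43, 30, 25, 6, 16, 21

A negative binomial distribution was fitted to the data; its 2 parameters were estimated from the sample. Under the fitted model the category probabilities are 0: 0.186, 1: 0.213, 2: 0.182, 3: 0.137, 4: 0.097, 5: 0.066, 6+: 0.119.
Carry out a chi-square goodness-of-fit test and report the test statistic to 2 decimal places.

Expected counts E_i = n·p_i: 169×0.186 = 31.434, 169×0.213 = 35.997, 169×0.182 = 30.758, 169×0.137 = 23.153, 169×0.097 = 16.393, 169×0.066 = 11.154, 169×0.119 = 20.111.
χ² = (28−31.434)²/31.434 + (43−35.997)²/35.997 + (30−30.758)²/30.758 + (25−23.153)²/23.153 + (6−16.393)²/16.393 + (16−11.154)²/11.154 + (21−20.111)²/20.111
   = 0.375 + 1.362 + 0.019 + 0.147 + 6.589 + 2.105 + 0.039
Sum = 10.64

10.64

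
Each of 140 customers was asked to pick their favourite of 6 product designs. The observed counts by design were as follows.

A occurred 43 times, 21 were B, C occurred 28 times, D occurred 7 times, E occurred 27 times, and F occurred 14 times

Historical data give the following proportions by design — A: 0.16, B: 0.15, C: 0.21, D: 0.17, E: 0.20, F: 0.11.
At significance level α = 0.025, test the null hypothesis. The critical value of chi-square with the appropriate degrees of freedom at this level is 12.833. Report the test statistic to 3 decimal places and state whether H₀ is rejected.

31.033; reject

Expected counts E_i = n·p_i: 140×0.16 = 22.4, 140×0.15 = 21, 140×0.21 = 29.4, 140×0.17 = 23.8, 140×0.20 = 28, 140×0.11 = 15.4.
A: (43 − 22.4)²/22.4 = 424.36/22.4 = 18.9446
B: (21 − 21)²/21 = 0/21 = 0.0000
C: (28 − 29.4)²/29.4 = 1.96/29.4 = 0.0667
D: (7 − 23.8)²/23.8 = 282.24/23.8 = 11.8588
E: (27 − 28)²/28 = 1/28 = 0.0357
F: (14 − 15.4)²/15.4 = 1.96/15.4 = 0.1273
Sum = 31.033
df = 5. Since 31.033 > 12.833, we reject H₀.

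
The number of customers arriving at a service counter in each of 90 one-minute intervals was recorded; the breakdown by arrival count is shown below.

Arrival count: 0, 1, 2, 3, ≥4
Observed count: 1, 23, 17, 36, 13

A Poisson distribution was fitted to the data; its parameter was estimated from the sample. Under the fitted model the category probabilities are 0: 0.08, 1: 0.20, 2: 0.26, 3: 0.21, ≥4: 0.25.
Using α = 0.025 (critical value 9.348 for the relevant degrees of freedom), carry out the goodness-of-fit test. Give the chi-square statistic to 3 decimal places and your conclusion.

Expected counts E_i = n·p_i: 90×0.08 = 7.2, 90×0.20 = 18, 90×0.26 = 23.4, 90×0.21 = 18.9, 90×0.25 = 22.5.
cat         O        E   (O−E)²/E
0           1      7.2     5.3389
1          23       18     1.3889
2          17     23.4     1.7504
3          36     18.9    15.4714
≥4         13     22.5     4.0111
Sum = 27.961
df = 3. Since 27.961 > 9.348, we reject H₀.

27.961; reject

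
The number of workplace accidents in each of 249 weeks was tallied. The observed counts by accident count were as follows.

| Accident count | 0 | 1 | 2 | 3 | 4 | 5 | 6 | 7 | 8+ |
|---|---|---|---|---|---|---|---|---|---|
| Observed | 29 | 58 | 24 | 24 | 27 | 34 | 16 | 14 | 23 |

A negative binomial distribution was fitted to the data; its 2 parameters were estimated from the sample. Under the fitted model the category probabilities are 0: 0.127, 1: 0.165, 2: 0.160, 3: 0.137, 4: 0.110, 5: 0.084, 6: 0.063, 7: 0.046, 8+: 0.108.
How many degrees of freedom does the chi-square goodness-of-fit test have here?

There are k = 9 categories and 2 parameters estimated from the data, so df = 9 − 1 − 2 = 6.

6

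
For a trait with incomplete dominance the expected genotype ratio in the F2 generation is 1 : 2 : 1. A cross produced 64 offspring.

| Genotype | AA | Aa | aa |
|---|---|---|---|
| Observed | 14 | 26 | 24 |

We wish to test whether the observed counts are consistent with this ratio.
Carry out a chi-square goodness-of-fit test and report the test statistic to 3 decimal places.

5.375

Ratio total = 4. Expected counts: 64×1/4 = 16, 64×2/4 = 32, 64×1/4 = 16.
χ² = (14−16)²/16 + (26−32)²/32 + (24−16)²/16
   = 0.2500 + 1.1250 + 4.0000
Sum = 5.375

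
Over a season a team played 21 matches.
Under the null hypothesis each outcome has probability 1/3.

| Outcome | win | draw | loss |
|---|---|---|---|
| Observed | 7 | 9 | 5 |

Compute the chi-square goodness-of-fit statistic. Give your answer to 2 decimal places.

1.14

Under H₀ each category has probability 1/3, so each expected count is 21/3 = 7.
cat         O        E   (O−E)²/E
win         7        7      0.000
draw        9        7      0.571
loss        5        7      0.571
Sum = 1.14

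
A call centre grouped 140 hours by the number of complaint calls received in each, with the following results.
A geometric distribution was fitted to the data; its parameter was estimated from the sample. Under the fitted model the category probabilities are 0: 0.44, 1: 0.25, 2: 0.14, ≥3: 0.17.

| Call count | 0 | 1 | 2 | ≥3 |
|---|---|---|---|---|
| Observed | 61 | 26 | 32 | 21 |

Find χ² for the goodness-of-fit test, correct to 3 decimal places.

Expected counts E_i = n·p_i: 140×0.44 = 61.6, 140×0.25 = 35, 140×0.14 = 19.6, 140×0.17 = 23.8.
0: (61 − 61.6)²/61.6 = 0.36/61.6 = 0.0058
1: (26 − 35)²/35 = 81/35 = 2.3143
2: (32 − 19.6)²/19.6 = 153.76/19.6 = 7.8449
≥3: (21 − 23.8)²/23.8 = 7.84/23.8 = 0.3294
Sum = 10.494

10.494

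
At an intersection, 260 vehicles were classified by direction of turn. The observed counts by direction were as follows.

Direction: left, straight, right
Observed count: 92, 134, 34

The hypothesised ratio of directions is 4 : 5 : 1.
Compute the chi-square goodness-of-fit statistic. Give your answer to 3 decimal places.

3.969

Ratio total = 10. Expected counts: 260×4/10 = 104, 260×5/10 = 130, 260×1/10 = 26.
cat           O        E   (O−E)²/E
left         92      104     1.3846
straight    134      130     0.1231
right        34       26     2.4615
Sum = 3.969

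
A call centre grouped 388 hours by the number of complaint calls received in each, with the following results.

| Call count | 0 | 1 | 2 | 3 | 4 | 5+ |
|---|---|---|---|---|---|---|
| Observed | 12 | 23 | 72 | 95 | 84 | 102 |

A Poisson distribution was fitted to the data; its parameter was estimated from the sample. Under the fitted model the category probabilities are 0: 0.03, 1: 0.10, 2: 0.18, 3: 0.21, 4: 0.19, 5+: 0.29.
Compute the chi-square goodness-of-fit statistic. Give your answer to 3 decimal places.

Expected counts E_i = n·p_i: 388×0.03 = 11.64, 388×0.10 = 38.8, 388×0.18 = 69.84, 388×0.21 = 81.48, 388×0.19 = 73.72, 388×0.29 = 112.52.
χ² = (12−11.64)²/11.64 + (23−38.8)²/38.8 + (72−69.84)²/69.84 + (95−81.48)²/81.48 + (84−73.72)²/73.72 + (102−112.52)²/112.52
   = 0.0111 + 6.4340 + 0.0668 + 2.2434 + 1.4335 + 0.9836
Sum = 11.172

11.172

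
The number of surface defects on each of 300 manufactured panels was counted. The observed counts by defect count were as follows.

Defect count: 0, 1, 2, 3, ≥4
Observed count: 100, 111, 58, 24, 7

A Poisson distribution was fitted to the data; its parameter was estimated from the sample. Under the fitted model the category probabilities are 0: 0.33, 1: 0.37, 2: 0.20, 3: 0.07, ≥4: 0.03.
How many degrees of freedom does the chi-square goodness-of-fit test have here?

3

There are k = 5 categories and 1 parameter estimated from the data, so df = 5 − 1 − 1 = 3.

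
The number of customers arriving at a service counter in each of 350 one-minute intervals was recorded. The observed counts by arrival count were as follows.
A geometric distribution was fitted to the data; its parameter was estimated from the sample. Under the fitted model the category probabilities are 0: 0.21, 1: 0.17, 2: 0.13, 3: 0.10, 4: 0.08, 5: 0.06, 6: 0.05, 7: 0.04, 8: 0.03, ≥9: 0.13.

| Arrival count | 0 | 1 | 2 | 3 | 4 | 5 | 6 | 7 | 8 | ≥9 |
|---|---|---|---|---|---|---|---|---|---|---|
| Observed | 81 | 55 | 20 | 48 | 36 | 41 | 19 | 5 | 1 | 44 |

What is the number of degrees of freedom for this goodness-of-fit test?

There are k = 10 categories and 1 parameter estimated from the data, so df = 10 − 1 − 1 = 8.

8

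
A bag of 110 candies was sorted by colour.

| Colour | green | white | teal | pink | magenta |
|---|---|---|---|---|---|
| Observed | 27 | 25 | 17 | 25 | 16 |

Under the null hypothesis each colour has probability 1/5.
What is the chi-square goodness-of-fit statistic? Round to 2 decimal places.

4.73

Expected count for each of the 5 categories: 110/5 = 22.
green: (27 − 22)²/22 = 25/22 = 1.136
white: (25 − 22)²/22 = 9/22 = 0.409
teal: (17 − 22)²/22 = 25/22 = 1.136
pink: (25 − 22)²/22 = 9/22 = 0.409
magenta: (16 − 22)²/22 = 36/22 = 1.636
Sum = 4.73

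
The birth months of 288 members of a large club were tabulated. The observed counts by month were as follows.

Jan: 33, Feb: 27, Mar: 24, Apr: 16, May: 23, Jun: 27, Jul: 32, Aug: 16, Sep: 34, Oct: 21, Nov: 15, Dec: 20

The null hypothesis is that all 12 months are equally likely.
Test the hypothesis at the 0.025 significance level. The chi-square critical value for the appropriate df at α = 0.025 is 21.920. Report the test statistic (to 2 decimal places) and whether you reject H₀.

Expected count for each of the 12 categories: 288/12 = 24.
χ² = (33−24)²/24 + (27−24)²/24 + (24−24)²/24 + (16−24)²/24 + (23−24)²/24 + (27−24)²/24 + (32−24)²/24 + (16−24)²/24 + (34−24)²/24 + (21−24)²/24 + (15−24)²/24 + (20−24)²/24
   = 3.375 + 0.375 + 0.000 + 2.667 + 0.042 + 0.375 + 2.667 + 2.667 + 4.167 + 0.375 + 3.375 + 0.667
Sum = 20.75
df = 11. Since 20.75 < 21.920, we do not reject H₀.

20.75; do not reject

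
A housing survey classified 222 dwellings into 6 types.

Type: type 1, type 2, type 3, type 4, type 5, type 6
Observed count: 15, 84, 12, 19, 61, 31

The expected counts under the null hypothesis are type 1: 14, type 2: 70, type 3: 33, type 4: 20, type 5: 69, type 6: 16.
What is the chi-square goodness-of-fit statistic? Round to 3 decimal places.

31.275

χ² = (15−14)²/14 + (84−70)²/70 + (12−33)²/33 + (19−20)²/20 + (61−69)²/69 + (31−16)²/16
   = 0.0714 + 2.8000 + 13.3636 + 0.0500 + 0.9275 + 14.0625
Sum = 31.275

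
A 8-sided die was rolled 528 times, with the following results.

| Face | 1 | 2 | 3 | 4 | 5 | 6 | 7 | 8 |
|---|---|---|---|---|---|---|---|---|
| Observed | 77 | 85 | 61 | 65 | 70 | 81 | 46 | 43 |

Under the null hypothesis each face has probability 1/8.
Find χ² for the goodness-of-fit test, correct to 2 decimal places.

25.42

Expected count for each of the 8 categories: 528/8 = 66.
cat         O        E   (O−E)²/E
1          77       66      1.833
2          85       66      5.470
3          61       66      0.379
4          65       66      0.015
5          70       66      0.242
6          81       66      3.409
7          46       66      6.061
8          43       66      8.015
Sum = 25.42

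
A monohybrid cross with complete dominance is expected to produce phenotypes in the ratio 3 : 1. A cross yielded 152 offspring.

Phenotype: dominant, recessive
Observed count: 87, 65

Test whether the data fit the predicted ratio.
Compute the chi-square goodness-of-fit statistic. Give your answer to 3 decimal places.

25.579

Ratio total = 4. Expected counts: 152×3/4 = 114, 152×1/4 = 38.
χ² = (87−114)²/114 + (65−38)²/38
   = 6.3947 + 19.1842
Sum = 25.579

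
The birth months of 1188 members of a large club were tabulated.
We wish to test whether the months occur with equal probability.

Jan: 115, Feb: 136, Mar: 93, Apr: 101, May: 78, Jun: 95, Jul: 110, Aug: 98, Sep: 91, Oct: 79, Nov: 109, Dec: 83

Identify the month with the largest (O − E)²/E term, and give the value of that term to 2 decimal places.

Feb, 13.83

Expected count for each of the 12 categories: 1188/12 = 99.
χ² = (115−99)²/99 + (136−99)²/99 + (93−99)²/99 + (101−99)²/99 + (78−99)²/99 + (95−99)²/99 + (110−99)²/99 + (98−99)²/99 + (91−99)²/99 + (79−99)²/99 + (109−99)²/99 + (83−99)²/99
   = 2.586 + 13.828 + 0.364 + 0.040 + 4.455 + 0.162 + 1.222 + 0.010 + 0.646 + 4.040 + 1.010 + 2.586
The largest term is for Feb: 13.83.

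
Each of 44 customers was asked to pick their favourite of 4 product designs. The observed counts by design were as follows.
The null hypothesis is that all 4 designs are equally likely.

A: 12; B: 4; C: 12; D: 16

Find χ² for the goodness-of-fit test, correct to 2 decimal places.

6.91

Expected count for each of the 4 categories: 44/4 = 11.
cat         O        E   (O−E)²/E
A          12       11      0.091
B           4       11      4.455
C          12       11      0.091
D          16       11      2.273
Sum = 6.91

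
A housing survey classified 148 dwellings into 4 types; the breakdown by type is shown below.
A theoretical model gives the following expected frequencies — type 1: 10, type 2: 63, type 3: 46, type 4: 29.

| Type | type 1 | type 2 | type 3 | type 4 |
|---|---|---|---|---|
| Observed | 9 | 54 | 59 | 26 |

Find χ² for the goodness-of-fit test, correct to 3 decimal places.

cat         O        E   (O−E)²/E
type 1      9       10     0.1000
type 2     54       63     1.2857
type 3     59       46     3.6739
type 4     26       29     0.3103
Sum = 5.370

5.370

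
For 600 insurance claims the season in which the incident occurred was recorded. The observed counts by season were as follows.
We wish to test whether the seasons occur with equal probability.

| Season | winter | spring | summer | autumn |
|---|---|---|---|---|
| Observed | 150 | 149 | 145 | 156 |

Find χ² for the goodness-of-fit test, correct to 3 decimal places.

Expected count for each of the 4 categories: 600/4 = 150.
winter: (150 − 150)²/150 = 0/150 = 0.0000
spring: (149 − 150)²/150 = 1/150 = 0.0067
summer: (145 − 150)²/150 = 25/150 = 0.1667
autumn: (156 − 150)²/150 = 36/150 = 0.2400
Sum = 0.413

0.413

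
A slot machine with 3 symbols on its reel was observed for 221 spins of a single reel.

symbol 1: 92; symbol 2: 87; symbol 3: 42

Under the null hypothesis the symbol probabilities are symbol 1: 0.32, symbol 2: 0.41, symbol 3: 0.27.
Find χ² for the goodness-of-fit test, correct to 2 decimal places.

Expected counts E_i = n·p_i: 221×0.32 = 70.72, 221×0.41 = 90.61, 221×0.27 = 59.67.
symbol 1: (92 − 70.72)²/70.72 = 452.8384/70.72 = 6.403
symbol 2: (87 − 90.61)²/90.61 = 13.0321/90.61 = 0.144
symbol 3: (42 − 59.67)²/59.67 = 312.2289/59.67 = 5.233
Sum = 11.78

11.78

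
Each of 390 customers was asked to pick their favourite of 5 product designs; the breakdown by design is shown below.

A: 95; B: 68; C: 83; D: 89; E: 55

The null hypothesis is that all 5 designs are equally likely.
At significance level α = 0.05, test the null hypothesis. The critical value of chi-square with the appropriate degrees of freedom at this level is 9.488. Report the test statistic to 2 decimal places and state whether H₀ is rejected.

Under H₀ each category has probability 1/5, so each expected count is 390/5 = 78.
A: (95 − 78)²/78 = 289/78 = 3.705
B: (68 − 78)²/78 = 100/78 = 1.282
C: (83 − 78)²/78 = 25/78 = 0.321
D: (89 − 78)²/78 = 121/78 = 1.551
E: (55 − 78)²/78 = 529/78 = 6.782
Sum = 13.64
df = 4. Since 13.64 > 9.488, we reject H₀.

13.64; reject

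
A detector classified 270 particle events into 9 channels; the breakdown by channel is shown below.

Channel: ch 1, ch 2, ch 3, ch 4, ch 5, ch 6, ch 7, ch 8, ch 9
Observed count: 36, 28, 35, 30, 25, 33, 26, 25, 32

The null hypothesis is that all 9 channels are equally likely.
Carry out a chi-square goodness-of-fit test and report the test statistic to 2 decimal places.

4.80

Under H₀ each category has probability 1/9, so each expected count is 270/9 = 30.
χ² = (36−30)²/30 + (28−30)²/30 + (35−30)²/30 + (30−30)²/30 + (25−30)²/30 + (33−30)²/30 + (26−30)²/30 + (25−30)²/30 + (32−30)²/30
   = 1.200 + 0.133 + 0.833 + 0.000 + 0.833 + 0.300 + 0.533 + 0.833 + 0.133
Sum = 4.80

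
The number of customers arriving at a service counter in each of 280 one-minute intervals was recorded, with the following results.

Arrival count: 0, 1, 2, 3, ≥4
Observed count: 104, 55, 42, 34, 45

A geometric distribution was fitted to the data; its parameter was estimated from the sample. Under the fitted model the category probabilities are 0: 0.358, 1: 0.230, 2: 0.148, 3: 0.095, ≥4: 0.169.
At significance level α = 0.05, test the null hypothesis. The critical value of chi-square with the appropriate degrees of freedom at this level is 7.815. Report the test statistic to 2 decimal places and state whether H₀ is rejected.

Expected counts E_i = n·p_i: 280×0.358 = 100.24, 280×0.230 = 64.4, 280×0.148 = 41.44, 280×0.095 = 26.6, 280×0.169 = 47.32.
cat         O        E   (O−E)²/E
0         104   100.24      0.141
1          55     64.4      1.372
2          42    41.44      0.008
3          34     26.6      2.059
≥4         45    47.32      0.114
Sum = 3.69
df = 3. Since 3.69 < 7.815, we do not reject H₀.

3.69; do not reject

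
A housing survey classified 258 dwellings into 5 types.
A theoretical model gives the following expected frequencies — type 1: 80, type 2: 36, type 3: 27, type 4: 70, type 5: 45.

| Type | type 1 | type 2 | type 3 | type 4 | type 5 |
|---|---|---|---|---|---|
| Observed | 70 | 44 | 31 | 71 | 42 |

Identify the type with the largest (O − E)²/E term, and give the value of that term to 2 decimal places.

χ² = (70−80)²/80 + (44−36)²/36 + (31−27)²/27 + (71−70)²/70 + (42−45)²/45
   = 1.250 + 1.778 + 0.593 + 0.014 + 0.200
The largest term is for type 2: 1.78.

type 2, 1.78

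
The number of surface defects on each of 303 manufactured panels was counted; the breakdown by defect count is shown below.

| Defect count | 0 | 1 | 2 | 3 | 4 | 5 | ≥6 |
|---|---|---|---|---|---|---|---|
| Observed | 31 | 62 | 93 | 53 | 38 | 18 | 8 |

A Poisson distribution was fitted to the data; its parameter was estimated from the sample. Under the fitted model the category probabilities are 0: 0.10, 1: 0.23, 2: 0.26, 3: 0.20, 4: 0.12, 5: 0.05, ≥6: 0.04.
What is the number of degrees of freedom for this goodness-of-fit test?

5

There are k = 7 categories and 1 parameter estimated from the data, so df = 7 − 1 − 1 = 5.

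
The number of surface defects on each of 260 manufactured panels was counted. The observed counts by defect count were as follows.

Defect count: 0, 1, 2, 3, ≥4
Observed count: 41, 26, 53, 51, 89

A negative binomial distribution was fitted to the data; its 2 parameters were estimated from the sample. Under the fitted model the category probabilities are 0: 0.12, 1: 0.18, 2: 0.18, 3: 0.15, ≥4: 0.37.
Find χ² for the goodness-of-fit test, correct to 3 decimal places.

Expected counts E_i = n·p_i: 260×0.12 = 31.2, 260×0.18 = 46.8, 260×0.18 = 46.8, 260×0.15 = 39, 260×0.37 = 96.2.
cat         O        E   (O−E)²/E
0          41     31.2     3.0782
1          26     46.8     9.2444
2          53     46.8     0.8214
3          51       39     3.6923
≥4         89     96.2     0.5389
Sum = 17.375

17.375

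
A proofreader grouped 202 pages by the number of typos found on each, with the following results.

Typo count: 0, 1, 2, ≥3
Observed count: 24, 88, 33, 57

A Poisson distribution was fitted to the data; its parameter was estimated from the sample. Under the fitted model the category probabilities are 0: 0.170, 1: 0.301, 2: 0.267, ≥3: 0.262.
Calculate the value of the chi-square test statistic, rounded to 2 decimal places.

Expected counts E_i = n·p_i: 202×0.170 = 34.34, 202×0.301 = 60.802, 202×0.267 = 53.934, 202×0.262 = 52.924.
0: (24 − 34.34)²/34.34 = 106.9156/34.34 = 3.113
1: (88 − 60.802)²/60.802 = 739.731204/60.802 = 12.166
2: (33 − 53.934)²/53.934 = 438.232356/53.934 = 8.125
≥3: (57 − 52.924)²/52.924 = 16.613776/52.924 = 0.314
Sum = 23.72

23.72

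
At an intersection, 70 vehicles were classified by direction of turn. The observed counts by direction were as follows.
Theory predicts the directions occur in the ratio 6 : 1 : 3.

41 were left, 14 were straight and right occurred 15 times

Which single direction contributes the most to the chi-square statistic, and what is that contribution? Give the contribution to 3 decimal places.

Ratio total = 10. Expected counts: 70×6/10 = 42, 70×1/10 = 7, 70×3/10 = 21.
cat           O        E   (O−E)²/E
left         41       42     0.0238
straight     14        7     7.0000
right        15       21     1.7143
The largest term is for straight: 7.000.

straight, 7.000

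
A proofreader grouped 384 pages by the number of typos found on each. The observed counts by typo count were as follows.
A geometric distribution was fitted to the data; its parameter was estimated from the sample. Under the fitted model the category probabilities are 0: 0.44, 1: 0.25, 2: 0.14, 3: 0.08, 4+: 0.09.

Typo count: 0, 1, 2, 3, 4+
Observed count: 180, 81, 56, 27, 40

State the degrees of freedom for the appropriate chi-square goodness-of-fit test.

3

There are k = 5 categories and 1 parameter estimated from the data, so df = 5 − 1 − 1 = 3.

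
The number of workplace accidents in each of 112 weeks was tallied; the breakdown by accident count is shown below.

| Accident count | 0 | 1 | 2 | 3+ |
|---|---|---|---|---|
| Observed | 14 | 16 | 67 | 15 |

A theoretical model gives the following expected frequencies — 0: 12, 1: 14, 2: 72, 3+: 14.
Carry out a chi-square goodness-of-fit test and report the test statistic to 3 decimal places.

χ² = (14−12)²/12 + (16−14)²/14 + (67−72)²/72 + (15−14)²/14
   = 0.3333 + 0.2857 + 0.3472 + 0.0714
Sum = 1.038

1.038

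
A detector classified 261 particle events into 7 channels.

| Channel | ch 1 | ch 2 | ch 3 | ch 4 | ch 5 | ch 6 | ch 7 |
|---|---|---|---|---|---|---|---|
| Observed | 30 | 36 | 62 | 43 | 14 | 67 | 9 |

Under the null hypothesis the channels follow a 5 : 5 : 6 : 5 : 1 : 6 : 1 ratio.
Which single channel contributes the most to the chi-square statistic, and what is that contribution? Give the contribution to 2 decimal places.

ch 1, 5.00

Ratio total = 29. Expected counts: 261×5/29 = 45, 261×5/29 = 45, 261×6/29 = 54, 261×5/29 = 45, 261×1/29 = 9, 261×6/29 = 54, 261×1/29 = 9.
ch 1: (30 − 45)²/45 = 225/45 = 5.000
ch 2: (36 − 45)²/45 = 81/45 = 1.800
ch 3: (62 − 54)²/54 = 64/54 = 1.185
ch 4: (43 − 45)²/45 = 4/45 = 0.089
ch 5: (14 − 9)²/9 = 25/9 = 2.778
ch 6: (67 − 54)²/54 = 169/54 = 3.130
ch 7: (9 − 9)²/9 = 0/9 = 0.000
The largest term is for ch 1: 5.00.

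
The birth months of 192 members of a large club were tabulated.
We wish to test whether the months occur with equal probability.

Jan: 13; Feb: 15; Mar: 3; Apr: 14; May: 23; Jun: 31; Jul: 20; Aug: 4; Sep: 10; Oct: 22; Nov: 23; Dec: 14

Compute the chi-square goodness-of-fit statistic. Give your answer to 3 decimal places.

46.375

Under H₀ each category has probability 1/12, so each expected count is 192/12 = 16.
Jan: (13 − 16)²/16 = 9/16 = 0.5625
Feb: (15 − 16)²/16 = 1/16 = 0.0625
Mar: (3 − 16)²/16 = 169/16 = 10.5625
Apr: (14 − 16)²/16 = 4/16 = 0.2500
May: (23 − 16)²/16 = 49/16 = 3.0625
Jun: (31 − 16)²/16 = 225/16 = 14.0625
Jul: (20 − 16)²/16 = 16/16 = 1.0000
Aug: (4 − 16)²/16 = 144/16 = 9.0000
Sep: (10 − 16)²/16 = 36/16 = 2.2500
Oct: (22 − 16)²/16 = 36/16 = 2.2500
Nov: (23 − 16)²/16 = 49/16 = 3.0625
Dec: (14 − 16)²/16 = 4/16 = 0.2500
Sum = 46.375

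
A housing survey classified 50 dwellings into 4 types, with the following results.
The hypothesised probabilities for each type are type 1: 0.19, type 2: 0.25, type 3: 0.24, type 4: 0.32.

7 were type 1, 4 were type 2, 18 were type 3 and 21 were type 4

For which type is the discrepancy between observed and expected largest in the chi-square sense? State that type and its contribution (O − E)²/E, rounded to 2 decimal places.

type 2, 5.78

Expected counts E_i = n·p_i: 50×0.19 = 9.5, 50×0.25 = 12.5, 50×0.24 = 12, 50×0.32 = 16.
type 1: (7 − 9.5)²/9.5 = 6.25/9.5 = 0.658
type 2: (4 − 12.5)²/12.5 = 72.25/12.5 = 5.780
type 3: (18 − 12)²/12 = 36/12 = 3.000
type 4: (21 − 16)²/16 = 25/16 = 1.563
The largest term is for type 2: 5.78.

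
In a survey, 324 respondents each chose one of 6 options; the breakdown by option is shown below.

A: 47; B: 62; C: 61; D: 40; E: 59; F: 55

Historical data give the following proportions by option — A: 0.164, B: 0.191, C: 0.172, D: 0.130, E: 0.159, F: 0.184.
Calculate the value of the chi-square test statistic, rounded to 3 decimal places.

Expected counts E_i = n·p_i: 324×0.164 = 53.136, 324×0.191 = 61.884, 324×0.172 = 55.728, 324×0.130 = 42.12, 324×0.159 = 51.516, 324×0.184 = 59.616.
cat         O        E   (O−E)²/E
A          47   53.136     0.7086
B          62   61.884     0.0002
C          61   55.728     0.4987
D          40    42.12     0.1067
E          59   51.516     1.0872
F          55   59.616     0.3574
Sum = 2.759

2.759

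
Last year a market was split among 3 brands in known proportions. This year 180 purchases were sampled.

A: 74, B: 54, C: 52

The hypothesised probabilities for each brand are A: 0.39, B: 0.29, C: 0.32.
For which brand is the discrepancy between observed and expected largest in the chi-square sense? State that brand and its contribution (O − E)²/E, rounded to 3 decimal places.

C, 0.544

Expected counts E_i = n·p_i: 180×0.39 = 70.2, 180×0.29 = 52.2, 180×0.32 = 57.6.
χ² = (74−70.2)²/70.2 + (54−52.2)²/52.2 + (52−57.6)²/57.6
   = 0.2057 + 0.0621 + 0.5444
The largest term is for C: 0.544.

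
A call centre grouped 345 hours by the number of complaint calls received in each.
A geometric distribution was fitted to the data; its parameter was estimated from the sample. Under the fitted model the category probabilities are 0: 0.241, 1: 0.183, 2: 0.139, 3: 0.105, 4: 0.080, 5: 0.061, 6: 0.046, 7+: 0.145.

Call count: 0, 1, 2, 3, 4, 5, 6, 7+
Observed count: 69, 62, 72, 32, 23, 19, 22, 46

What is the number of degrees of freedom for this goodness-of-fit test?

There are k = 8 categories and 1 parameter estimated from the data, so df = 8 − 1 − 1 = 6.

6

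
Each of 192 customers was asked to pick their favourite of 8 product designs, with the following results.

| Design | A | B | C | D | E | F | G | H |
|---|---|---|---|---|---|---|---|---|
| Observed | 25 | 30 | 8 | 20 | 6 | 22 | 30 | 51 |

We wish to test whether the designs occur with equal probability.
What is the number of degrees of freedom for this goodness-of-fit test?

There are k = 8 categories and no parameters were estimated from the data, so df = 8 − 1 = 7.

7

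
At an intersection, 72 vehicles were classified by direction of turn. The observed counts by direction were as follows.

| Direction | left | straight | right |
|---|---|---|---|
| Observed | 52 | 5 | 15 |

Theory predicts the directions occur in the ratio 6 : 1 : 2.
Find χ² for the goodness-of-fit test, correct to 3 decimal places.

1.521

Ratio total = 9. Expected counts: 72×6/9 = 48, 72×1/9 = 8, 72×2/9 = 16.
left: (52 − 48)²/48 = 16/48 = 0.3333
straight: (5 − 8)²/8 = 9/8 = 1.1250
right: (15 − 16)²/16 = 1/16 = 0.0625
Sum = 1.521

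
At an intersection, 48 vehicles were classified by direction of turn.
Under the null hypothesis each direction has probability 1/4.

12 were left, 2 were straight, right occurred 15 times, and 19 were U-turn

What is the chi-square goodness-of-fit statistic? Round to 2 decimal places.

13.17

Expected count for each of the 4 categories: 48/4 = 12.
χ² = (12−12)²/12 + (2−12)²/12 + (15−12)²/12 + (19−12)²/12
   = 0.000 + 8.333 + 0.750 + 4.083
Sum = 13.17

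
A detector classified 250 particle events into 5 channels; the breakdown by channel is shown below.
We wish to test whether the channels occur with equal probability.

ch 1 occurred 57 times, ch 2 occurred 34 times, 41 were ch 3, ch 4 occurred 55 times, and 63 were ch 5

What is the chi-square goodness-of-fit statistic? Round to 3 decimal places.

Expected count for each of the 5 categories: 250/5 = 50.
ch 1: (57 − 50)²/50 = 49/50 = 0.9800
ch 2: (34 − 50)²/50 = 256/50 = 5.1200
ch 3: (41 − 50)²/50 = 81/50 = 1.6200
ch 4: (55 − 50)²/50 = 25/50 = 0.5000
ch 5: (63 − 50)²/50 = 169/50 = 3.3800
Sum = 11.600

11.600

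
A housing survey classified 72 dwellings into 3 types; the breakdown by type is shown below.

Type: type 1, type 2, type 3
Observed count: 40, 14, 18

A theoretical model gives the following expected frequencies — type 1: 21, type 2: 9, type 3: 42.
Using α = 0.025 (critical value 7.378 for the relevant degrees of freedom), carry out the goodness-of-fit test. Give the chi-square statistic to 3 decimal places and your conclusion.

χ² = (40−21)²/21 + (14−9)²/9 + (18−42)²/42
   = 17.1905 + 2.7778 + 13.7143
Sum = 33.683
df = 2. Since 33.683 > 7.378, we reject H₀.

33.683; reject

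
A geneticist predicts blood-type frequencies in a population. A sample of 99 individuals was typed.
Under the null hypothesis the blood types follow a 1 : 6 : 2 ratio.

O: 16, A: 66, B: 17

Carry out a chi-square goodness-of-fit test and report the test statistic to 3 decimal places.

3.409

Ratio total = 9. Expected counts: 99×1/9 = 11, 99×6/9 = 66, 99×2/9 = 22.
O: (16 − 11)²/11 = 25/11 = 2.2727
A: (66 − 66)²/66 = 0/66 = 0.0000
B: (17 − 22)²/22 = 25/22 = 1.1364
Sum = 3.409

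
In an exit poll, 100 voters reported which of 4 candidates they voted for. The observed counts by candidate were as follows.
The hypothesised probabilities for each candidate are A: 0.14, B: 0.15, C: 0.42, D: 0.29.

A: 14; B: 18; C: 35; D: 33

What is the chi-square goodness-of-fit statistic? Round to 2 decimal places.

Expected counts E_i = n·p_i: 100×0.14 = 14, 100×0.15 = 15, 100×0.42 = 42, 100×0.29 = 29.
A: (14 − 14)²/14 = 0/14 = 0.000
B: (18 − 15)²/15 = 9/15 = 0.600
C: (35 − 42)²/42 = 49/42 = 1.167
D: (33 − 29)²/29 = 16/29 = 0.552
Sum = 2.32

2.32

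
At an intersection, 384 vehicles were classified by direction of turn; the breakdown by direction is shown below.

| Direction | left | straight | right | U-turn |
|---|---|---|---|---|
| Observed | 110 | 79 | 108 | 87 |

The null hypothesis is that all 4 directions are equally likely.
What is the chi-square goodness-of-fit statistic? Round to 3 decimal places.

Expected count for each of the 4 categories: 384/4 = 96.
left: (110 − 96)²/96 = 196/96 = 2.0417
straight: (79 − 96)²/96 = 289/96 = 3.0104
right: (108 − 96)²/96 = 144/96 = 1.5000
U-turn: (87 − 96)²/96 = 81/96 = 0.8438
Sum = 7.396

7.396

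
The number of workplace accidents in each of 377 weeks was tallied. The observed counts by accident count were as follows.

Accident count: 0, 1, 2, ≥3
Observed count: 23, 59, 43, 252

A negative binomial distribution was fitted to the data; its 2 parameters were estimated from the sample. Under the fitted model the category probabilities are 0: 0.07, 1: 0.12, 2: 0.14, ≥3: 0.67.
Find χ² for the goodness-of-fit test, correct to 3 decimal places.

6.434

Expected counts E_i = n·p_i: 377×0.07 = 26.39, 377×0.12 = 45.24, 377×0.14 = 52.78, 377×0.67 = 252.59.
cat         O        E   (O−E)²/E
0          23    26.39     0.4355
1          59    45.24     4.1852
2          43    52.78     1.8122
≥3        252   252.59     0.0014
Sum = 6.434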